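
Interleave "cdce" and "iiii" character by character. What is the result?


Interleaving "cdce" and "iiii":
  Position 0: 'c' from first, 'i' from second => "ci"
  Position 1: 'd' from first, 'i' from second => "di"
  Position 2: 'c' from first, 'i' from second => "ci"
  Position 3: 'e' from first, 'i' from second => "ei"
Result: cidiciei

cidiciei


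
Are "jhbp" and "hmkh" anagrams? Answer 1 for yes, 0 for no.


Strings: "jhbp", "hmkh"
Sorted first:  bhjp
Sorted second: hhkm
Differ at position 0: 'b' vs 'h' => not anagrams

0


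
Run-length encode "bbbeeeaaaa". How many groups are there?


Input: bbbeeeaaaa
Scanning for consecutive runs:
  Group 1: 'b' x 3 (positions 0-2)
  Group 2: 'e' x 3 (positions 3-5)
  Group 3: 'a' x 4 (positions 6-9)
Total groups: 3

3


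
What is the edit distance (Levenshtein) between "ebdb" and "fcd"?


Computing edit distance: "ebdb" -> "fcd"
DP table:
           f    c    d
      0    1    2    3
  e   1    1    2    3
  b   2    2    2    3
  d   3    3    3    2
  b   4    4    4    3
Edit distance = dp[4][3] = 3

3


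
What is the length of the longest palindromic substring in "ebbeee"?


Input: "ebbeee"
Checking substrings for palindromes:
  [0:4] "ebbe" (len 4) => palindrome
  [3:6] "eee" (len 3) => palindrome
  [1:3] "bb" (len 2) => palindrome
  [3:5] "ee" (len 2) => palindrome
  [4:6] "ee" (len 2) => palindrome
Longest palindromic substring: "ebbe" with length 4

4


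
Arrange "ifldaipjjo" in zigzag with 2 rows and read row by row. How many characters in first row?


Zigzag "ifldaipjjo" into 2 rows:
Placing characters:
  'i' => row 0
  'f' => row 1
  'l' => row 0
  'd' => row 1
  'a' => row 0
  'i' => row 1
  'p' => row 0
  'j' => row 1
  'j' => row 0
  'o' => row 1
Rows:
  Row 0: "ilapj"
  Row 1: "fdijo"
First row length: 5

5


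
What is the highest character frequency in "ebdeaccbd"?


Input: ebdeaccbd
Character counts:
  'a': 1
  'b': 2
  'c': 2
  'd': 2
  'e': 2
Maximum frequency: 2

2


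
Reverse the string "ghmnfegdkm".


Input: ghmnfegdkm
Reading characters right to left:
  Position 9: 'm'
  Position 8: 'k'
  Position 7: 'd'
  Position 6: 'g'
  Position 5: 'e'
  Position 4: 'f'
  Position 3: 'n'
  Position 2: 'm'
  Position 1: 'h'
  Position 0: 'g'
Reversed: mkdgefnmhg

mkdgefnmhg


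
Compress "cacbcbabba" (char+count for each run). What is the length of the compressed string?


Input: cacbcbabba
Runs:
  'c' x 1 => "c1"
  'a' x 1 => "a1"
  'c' x 1 => "c1"
  'b' x 1 => "b1"
  'c' x 1 => "c1"
  'b' x 1 => "b1"
  'a' x 1 => "a1"
  'b' x 2 => "b2"
  'a' x 1 => "a1"
Compressed: "c1a1c1b1c1b1a1b2a1"
Compressed length: 18

18


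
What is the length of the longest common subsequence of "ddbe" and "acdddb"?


LCS of "ddbe" and "acdddb"
DP table:
           a    c    d    d    d    b
      0    0    0    0    0    0    0
  d   0    0    0    1    1    1    1
  d   0    0    0    1    2    2    2
  b   0    0    0    1    2    2    3
  e   0    0    0    1    2    2    3
LCS length = dp[4][6] = 3

3


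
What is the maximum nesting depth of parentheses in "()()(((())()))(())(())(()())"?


Input: "()()(((())()))(())(())(()())"
Tracking depth:
  Position 0 '(': depth becomes 1
  Position 1 ')': depth becomes 0
  Position 2 '(': depth becomes 1
  Position 3 ')': depth becomes 0
  Position 4 '(': depth becomes 1
  Position 5 '(': depth becomes 2
  Position 6 '(': depth becomes 3
  Position 7 '(': depth becomes 4
  Position 8 ')': depth becomes 3
  Position 9 ')': depth becomes 2
  Position 10 '(': depth becomes 3
  Position 11 ')': depth becomes 2
  Position 12 ')': depth becomes 1
  Position 13 ')': depth becomes 0
  Position 14 '(': depth becomes 1
  Position 15 '(': depth becomes 2
  Position 16 ')': depth becomes 1
  Position 17 ')': depth becomes 0
  Position 18 '(': depth becomes 1
  Position 19 '(': depth becomes 2
  Position 20 ')': depth becomes 1
  Position 21 ')': depth becomes 0
  Position 22 '(': depth becomes 1
  Position 23 '(': depth becomes 2
  Position 24 ')': depth becomes 1
  Position 25 '(': depth becomes 2
  Position 26 ')': depth becomes 1
  Position 27 ')': depth becomes 0
Maximum depth reached: 4

4


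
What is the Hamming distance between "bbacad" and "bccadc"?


Comparing "bbacad" and "bccadc" position by position:
  Position 0: 'b' vs 'b' => same
  Position 1: 'b' vs 'c' => differ
  Position 2: 'a' vs 'c' => differ
  Position 3: 'c' vs 'a' => differ
  Position 4: 'a' vs 'd' => differ
  Position 5: 'd' vs 'c' => differ
Total differences (Hamming distance): 5

5


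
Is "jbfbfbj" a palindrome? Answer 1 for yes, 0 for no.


Input: jbfbfbj
Reversed: jbfbfbj
  Compare pos 0 ('j') with pos 6 ('j'): match
  Compare pos 1 ('b') with pos 5 ('b'): match
  Compare pos 2 ('f') with pos 4 ('f'): match
Result: palindrome

1


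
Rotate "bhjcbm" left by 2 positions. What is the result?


Input: "bhjcbm", rotate left by 2
First 2 characters: "bh"
Remaining characters: "jcbm"
Concatenate remaining + first: "jcbm" + "bh" = "jcbmbh"

jcbmbh


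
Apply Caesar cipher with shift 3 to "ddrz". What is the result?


Caesar cipher: shift "ddrz" by 3
  'd' (pos 3) + 3 = pos 6 = 'g'
  'd' (pos 3) + 3 = pos 6 = 'g'
  'r' (pos 17) + 3 = pos 20 = 'u'
  'z' (pos 25) + 3 = pos 2 = 'c'
Result: gguc

gguc


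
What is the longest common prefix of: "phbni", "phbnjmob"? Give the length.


Words: phbni, phbnjmob
  Position 0: all 'p' => match
  Position 1: all 'h' => match
  Position 2: all 'b' => match
  Position 3: all 'n' => match
  Position 4: ('i', 'j') => mismatch, stop
LCP = "phbn" (length 4)

4


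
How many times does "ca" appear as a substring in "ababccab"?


Searching for "ca" in "ababccab"
Scanning each position:
  Position 0: "ab" => no
  Position 1: "ba" => no
  Position 2: "ab" => no
  Position 3: "bc" => no
  Position 4: "cc" => no
  Position 5: "ca" => MATCH
  Position 6: "ab" => no
Total occurrences: 1

1


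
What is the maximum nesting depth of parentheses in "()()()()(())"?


Input: "()()()()(())"
Tracking depth:
  Position 0 '(': depth becomes 1
  Position 1 ')': depth becomes 0
  Position 2 '(': depth becomes 1
  Position 3 ')': depth becomes 0
  Position 4 '(': depth becomes 1
  Position 5 ')': depth becomes 0
  Position 6 '(': depth becomes 1
  Position 7 ')': depth becomes 0
  Position 8 '(': depth becomes 1
  Position 9 '(': depth becomes 2
  Position 10 ')': depth becomes 1
  Position 11 ')': depth becomes 0
Maximum depth reached: 2

2


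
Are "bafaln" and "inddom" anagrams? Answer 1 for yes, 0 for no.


Strings: "bafaln", "inddom"
Sorted first:  aabfln
Sorted second: ddimno
Differ at position 0: 'a' vs 'd' => not anagrams

0


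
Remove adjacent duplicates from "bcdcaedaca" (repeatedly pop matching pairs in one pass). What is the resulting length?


Input: bcdcaedaca
Stack-based adjacent duplicate removal:
  Read 'b': push. Stack: b
  Read 'c': push. Stack: bc
  Read 'd': push. Stack: bcd
  Read 'c': push. Stack: bcdc
  Read 'a': push. Stack: bcdca
  Read 'e': push. Stack: bcdcae
  Read 'd': push. Stack: bcdcaed
  Read 'a': push. Stack: bcdcaeda
  Read 'c': push. Stack: bcdcaedac
  Read 'a': push. Stack: bcdcaedaca
Final stack: "bcdcaedaca" (length 10)

10


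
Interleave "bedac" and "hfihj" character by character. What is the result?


Interleaving "bedac" and "hfihj":
  Position 0: 'b' from first, 'h' from second => "bh"
  Position 1: 'e' from first, 'f' from second => "ef"
  Position 2: 'd' from first, 'i' from second => "di"
  Position 3: 'a' from first, 'h' from second => "ah"
  Position 4: 'c' from first, 'j' from second => "cj"
Result: bhefdiahcj

bhefdiahcj


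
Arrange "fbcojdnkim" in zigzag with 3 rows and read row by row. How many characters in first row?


Zigzag "fbcojdnkim" into 3 rows:
Placing characters:
  'f' => row 0
  'b' => row 1
  'c' => row 2
  'o' => row 1
  'j' => row 0
  'd' => row 1
  'n' => row 2
  'k' => row 1
  'i' => row 0
  'm' => row 1
Rows:
  Row 0: "fji"
  Row 1: "bodkm"
  Row 2: "cn"
First row length: 3

3


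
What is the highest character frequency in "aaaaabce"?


Input: aaaaabce
Character counts:
  'a': 5
  'b': 1
  'c': 1
  'e': 1
Maximum frequency: 5

5


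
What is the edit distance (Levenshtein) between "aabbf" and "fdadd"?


Computing edit distance: "aabbf" -> "fdadd"
DP table:
           f    d    a    d    d
      0    1    2    3    4    5
  a   1    1    2    2    3    4
  a   2    2    2    2    3    4
  b   3    3    3    3    3    4
  b   4    4    4    4    4    4
  f   5    4    5    5    5    5
Edit distance = dp[5][5] = 5

5


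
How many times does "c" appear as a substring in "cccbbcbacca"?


Searching for "c" in "cccbbcbacca"
Scanning each position:
  Position 0: "c" => MATCH
  Position 1: "c" => MATCH
  Position 2: "c" => MATCH
  Position 3: "b" => no
  Position 4: "b" => no
  Position 5: "c" => MATCH
  Position 6: "b" => no
  Position 7: "a" => no
  Position 8: "c" => MATCH
  Position 9: "c" => MATCH
  Position 10: "a" => no
Total occurrences: 6

6


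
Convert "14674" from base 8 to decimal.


Input: "14674" in base 8
Positional expansion:
  Digit '1' (value 1) x 8^4 = 4096
  Digit '4' (value 4) x 8^3 = 2048
  Digit '6' (value 6) x 8^2 = 384
  Digit '7' (value 7) x 8^1 = 56
  Digit '4' (value 4) x 8^0 = 4
Sum = 6588

6588


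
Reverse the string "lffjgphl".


Input: lffjgphl
Reading characters right to left:
  Position 7: 'l'
  Position 6: 'h'
  Position 5: 'p'
  Position 4: 'g'
  Position 3: 'j'
  Position 2: 'f'
  Position 1: 'f'
  Position 0: 'l'
Reversed: lhpgjffl

lhpgjffl


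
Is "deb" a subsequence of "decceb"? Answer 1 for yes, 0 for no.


Check if "deb" is a subsequence of "decceb"
Greedy scan:
  Position 0 ('d'): matches sub[0] = 'd'
  Position 1 ('e'): matches sub[1] = 'e'
  Position 2 ('c'): no match needed
  Position 3 ('c'): no match needed
  Position 4 ('e'): no match needed
  Position 5 ('b'): matches sub[2] = 'b'
All 3 characters matched => is a subsequence

1


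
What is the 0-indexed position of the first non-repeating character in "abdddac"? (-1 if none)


Input: abdddac
Character frequencies:
  'a': 2
  'b': 1
  'c': 1
  'd': 3
Scanning left to right for freq == 1:
  Position 0 ('a'): freq=2, skip
  Position 1 ('b'): unique! => answer = 1

1


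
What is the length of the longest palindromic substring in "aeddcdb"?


Input: "aeddcdb"
Checking substrings for palindromes:
  [3:6] "dcd" (len 3) => palindrome
  [2:4] "dd" (len 2) => palindrome
Longest palindromic substring: "dcd" with length 3

3


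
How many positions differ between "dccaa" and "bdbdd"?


Comparing "dccaa" and "bdbdd" position by position:
  Position 0: 'd' vs 'b' => DIFFER
  Position 1: 'c' vs 'd' => DIFFER
  Position 2: 'c' vs 'b' => DIFFER
  Position 3: 'a' vs 'd' => DIFFER
  Position 4: 'a' vs 'd' => DIFFER
Positions that differ: 5

5


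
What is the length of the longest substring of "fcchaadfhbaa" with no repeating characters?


Input: "fcchaadfhbaa"
Sliding window (track last position of each char):
  Position 0 ('f'): window [0,0] length 1 -- new best
  Position 1 ('c'): window [0,1] length 2 -- new best
  Position 2 ('c'): repeat (last at 1), move window start to 2
  Position 2 ('c'): window [2,2] length 1
  Position 3 ('h'): window [2,3] length 2
  Position 4 ('a'): window [2,4] length 3 -- new best
  Position 5 ('a'): repeat (last at 4), move window start to 5
  Position 5 ('a'): window [5,5] length 1
  Position 6 ('d'): window [5,6] length 2
  Position 7 ('f'): window [5,7] length 3
  Position 8 ('h'): window [5,8] length 4 -- new best
  Position 9 ('b'): window [5,9] length 5 -- new best
  Position 10 ('a'): repeat (last at 5), move window start to 6
  Position 10 ('a'): window [6,10] length 5
  Position 11 ('a'): repeat (last at 10), move window start to 11
  Position 11 ('a'): window [11,11] length 1
Longest substring with no repeats: "adfhb" with length 5

5


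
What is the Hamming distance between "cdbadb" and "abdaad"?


Comparing "cdbadb" and "abdaad" position by position:
  Position 0: 'c' vs 'a' => differ
  Position 1: 'd' vs 'b' => differ
  Position 2: 'b' vs 'd' => differ
  Position 3: 'a' vs 'a' => same
  Position 4: 'd' vs 'a' => differ
  Position 5: 'b' vs 'd' => differ
Total differences (Hamming distance): 5

5


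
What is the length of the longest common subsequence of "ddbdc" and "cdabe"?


LCS of "ddbdc" and "cdabe"
DP table:
           c    d    a    b    e
      0    0    0    0    0    0
  d   0    0    1    1    1    1
  d   0    0    1    1    1    1
  b   0    0    1    1    2    2
  d   0    0    1    1    2    2
  c   0    1    1    1    2    2
LCS length = dp[5][5] = 2

2


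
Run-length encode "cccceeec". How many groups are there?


Input: cccceeec
Scanning for consecutive runs:
  Group 1: 'c' x 4 (positions 0-3)
  Group 2: 'e' x 3 (positions 4-6)
  Group 3: 'c' x 1 (positions 7-7)
Total groups: 3

3


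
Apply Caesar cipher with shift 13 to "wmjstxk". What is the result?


Caesar cipher: shift "wmjstxk" by 13
  'w' (pos 22) + 13 = pos 9 = 'j'
  'm' (pos 12) + 13 = pos 25 = 'z'
  'j' (pos 9) + 13 = pos 22 = 'w'
  's' (pos 18) + 13 = pos 5 = 'f'
  't' (pos 19) + 13 = pos 6 = 'g'
  'x' (pos 23) + 13 = pos 10 = 'k'
  'k' (pos 10) + 13 = pos 23 = 'x'
Result: jzwfgkx

jzwfgkx


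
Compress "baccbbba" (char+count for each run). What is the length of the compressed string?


Input: baccbbba
Runs:
  'b' x 1 => "b1"
  'a' x 1 => "a1"
  'c' x 2 => "c2"
  'b' x 3 => "b3"
  'a' x 1 => "a1"
Compressed: "b1a1c2b3a1"
Compressed length: 10

10


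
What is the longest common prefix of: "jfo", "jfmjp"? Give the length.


Words: jfo, jfmjp
  Position 0: all 'j' => match
  Position 1: all 'f' => match
  Position 2: ('o', 'm') => mismatch, stop
LCP = "jf" (length 2)

2


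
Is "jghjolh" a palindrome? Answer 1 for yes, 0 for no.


Input: jghjolh
Reversed: hlojhgj
  Compare pos 0 ('j') with pos 6 ('h'): MISMATCH
  Compare pos 1 ('g') with pos 5 ('l'): MISMATCH
  Compare pos 2 ('h') with pos 4 ('o'): MISMATCH
Result: not a palindrome

0


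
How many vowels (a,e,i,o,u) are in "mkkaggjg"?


Input: mkkaggjg
Checking each character:
  'm' at position 0: consonant
  'k' at position 1: consonant
  'k' at position 2: consonant
  'a' at position 3: vowel (running total: 1)
  'g' at position 4: consonant
  'g' at position 5: consonant
  'j' at position 6: consonant
  'g' at position 7: consonant
Total vowels: 1

1


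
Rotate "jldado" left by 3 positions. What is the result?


Input: "jldado", rotate left by 3
First 3 characters: "jld"
Remaining characters: "ado"
Concatenate remaining + first: "ado" + "jld" = "adojld"

adojld


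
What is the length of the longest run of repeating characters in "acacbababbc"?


Input: "acacbababbc"
Scanning for longest run:
  Position 1 ('c'): new char, reset run to 1
  Position 2 ('a'): new char, reset run to 1
  Position 3 ('c'): new char, reset run to 1
  Position 4 ('b'): new char, reset run to 1
  Position 5 ('a'): new char, reset run to 1
  Position 6 ('b'): new char, reset run to 1
  Position 7 ('a'): new char, reset run to 1
  Position 8 ('b'): new char, reset run to 1
  Position 9 ('b'): continues run of 'b', length=2
  Position 10 ('c'): new char, reset run to 1
Longest run: 'b' with length 2

2


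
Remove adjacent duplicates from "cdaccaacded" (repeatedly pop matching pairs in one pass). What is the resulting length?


Input: cdaccaacded
Stack-based adjacent duplicate removal:
  Read 'c': push. Stack: c
  Read 'd': push. Stack: cd
  Read 'a': push. Stack: cda
  Read 'c': push. Stack: cdac
  Read 'c': matches stack top 'c' => pop. Stack: cda
  Read 'a': matches stack top 'a' => pop. Stack: cd
  Read 'a': push. Stack: cda
  Read 'c': push. Stack: cdac
  Read 'd': push. Stack: cdacd
  Read 'e': push. Stack: cdacde
  Read 'd': push. Stack: cdacded
Final stack: "cdacded" (length 7)

7


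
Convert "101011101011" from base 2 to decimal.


Input: "101011101011" in base 2
Positional expansion:
  Digit '1' (value 1) x 2^11 = 2048
  Digit '0' (value 0) x 2^10 = 0
  Digit '1' (value 1) x 2^9 = 512
  Digit '0' (value 0) x 2^8 = 0
  Digit '1' (value 1) x 2^7 = 128
  Digit '1' (value 1) x 2^6 = 64
  Digit '1' (value 1) x 2^5 = 32
  Digit '0' (value 0) x 2^4 = 0
  Digit '1' (value 1) x 2^3 = 8
  Digit '0' (value 0) x 2^2 = 0
  Digit '1' (value 1) x 2^1 = 2
  Digit '1' (value 1) x 2^0 = 1
Sum = 2795

2795


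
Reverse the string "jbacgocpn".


Input: jbacgocpn
Reading characters right to left:
  Position 8: 'n'
  Position 7: 'p'
  Position 6: 'c'
  Position 5: 'o'
  Position 4: 'g'
  Position 3: 'c'
  Position 2: 'a'
  Position 1: 'b'
  Position 0: 'j'
Reversed: npcogcabj

npcogcabj


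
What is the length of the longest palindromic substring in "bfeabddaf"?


Input: "bfeabddaf"
Checking substrings for palindromes:
  [5:7] "dd" (len 2) => palindrome
Longest palindromic substring: "dd" with length 2

2


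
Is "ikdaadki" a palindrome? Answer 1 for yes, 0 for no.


Input: ikdaadki
Reversed: ikdaadki
  Compare pos 0 ('i') with pos 7 ('i'): match
  Compare pos 1 ('k') with pos 6 ('k'): match
  Compare pos 2 ('d') with pos 5 ('d'): match
  Compare pos 3 ('a') with pos 4 ('a'): match
Result: palindrome

1


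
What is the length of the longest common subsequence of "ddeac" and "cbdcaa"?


LCS of "ddeac" and "cbdcaa"
DP table:
           c    b    d    c    a    a
      0    0    0    0    0    0    0
  d   0    0    0    1    1    1    1
  d   0    0    0    1    1    1    1
  e   0    0    0    1    1    1    1
  a   0    0    0    1    1    2    2
  c   0    1    1    1    2    2    2
LCS length = dp[5][6] = 2

2


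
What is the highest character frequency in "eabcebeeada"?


Input: eabcebeeada
Character counts:
  'a': 3
  'b': 2
  'c': 1
  'd': 1
  'e': 4
Maximum frequency: 4

4


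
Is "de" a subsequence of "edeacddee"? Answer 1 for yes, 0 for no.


Check if "de" is a subsequence of "edeacddee"
Greedy scan:
  Position 0 ('e'): no match needed
  Position 1 ('d'): matches sub[0] = 'd'
  Position 2 ('e'): matches sub[1] = 'e'
  Position 3 ('a'): no match needed
  Position 4 ('c'): no match needed
  Position 5 ('d'): no match needed
  Position 6 ('d'): no match needed
  Position 7 ('e'): no match needed
  Position 8 ('e'): no match needed
All 2 characters matched => is a subsequence

1


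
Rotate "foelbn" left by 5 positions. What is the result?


Input: "foelbn", rotate left by 5
First 5 characters: "foelb"
Remaining characters: "n"
Concatenate remaining + first: "n" + "foelb" = "nfoelb"

nfoelb


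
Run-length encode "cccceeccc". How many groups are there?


Input: cccceeccc
Scanning for consecutive runs:
  Group 1: 'c' x 4 (positions 0-3)
  Group 2: 'e' x 2 (positions 4-5)
  Group 3: 'c' x 3 (positions 6-8)
Total groups: 3

3


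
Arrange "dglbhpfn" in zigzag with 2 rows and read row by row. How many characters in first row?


Zigzag "dglbhpfn" into 2 rows:
Placing characters:
  'd' => row 0
  'g' => row 1
  'l' => row 0
  'b' => row 1
  'h' => row 0
  'p' => row 1
  'f' => row 0
  'n' => row 1
Rows:
  Row 0: "dlhf"
  Row 1: "gbpn"
First row length: 4

4


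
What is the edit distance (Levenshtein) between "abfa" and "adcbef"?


Computing edit distance: "abfa" -> "adcbef"
DP table:
           a    d    c    b    e    f
      0    1    2    3    4    5    6
  a   1    0    1    2    3    4    5
  b   2    1    1    2    2    3    4
  f   3    2    2    2    3    3    3
  a   4    3    3    3    3    4    4
Edit distance = dp[4][6] = 4

4


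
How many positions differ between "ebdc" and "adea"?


Comparing "ebdc" and "adea" position by position:
  Position 0: 'e' vs 'a' => DIFFER
  Position 1: 'b' vs 'd' => DIFFER
  Position 2: 'd' vs 'e' => DIFFER
  Position 3: 'c' vs 'a' => DIFFER
Positions that differ: 4

4


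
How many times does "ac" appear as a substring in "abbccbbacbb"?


Searching for "ac" in "abbccbbacbb"
Scanning each position:
  Position 0: "ab" => no
  Position 1: "bb" => no
  Position 2: "bc" => no
  Position 3: "cc" => no
  Position 4: "cb" => no
  Position 5: "bb" => no
  Position 6: "ba" => no
  Position 7: "ac" => MATCH
  Position 8: "cb" => no
  Position 9: "bb" => no
Total occurrences: 1

1


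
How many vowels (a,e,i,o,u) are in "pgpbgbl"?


Input: pgpbgbl
Checking each character:
  'p' at position 0: consonant
  'g' at position 1: consonant
  'p' at position 2: consonant
  'b' at position 3: consonant
  'g' at position 4: consonant
  'b' at position 5: consonant
  'l' at position 6: consonant
Total vowels: 0

0


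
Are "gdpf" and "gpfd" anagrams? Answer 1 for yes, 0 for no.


Strings: "gdpf", "gpfd"
Sorted first:  dfgp
Sorted second: dfgp
Sorted forms match => anagrams

1


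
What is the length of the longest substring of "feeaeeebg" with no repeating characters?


Input: "feeaeeebg"
Sliding window (track last position of each char):
  Position 0 ('f'): window [0,0] length 1 -- new best
  Position 1 ('e'): window [0,1] length 2 -- new best
  Position 2 ('e'): repeat (last at 1), move window start to 2
  Position 2 ('e'): window [2,2] length 1
  Position 3 ('a'): window [2,3] length 2
  Position 4 ('e'): repeat (last at 2), move window start to 3
  Position 4 ('e'): window [3,4] length 2
  Position 5 ('e'): repeat (last at 4), move window start to 5
  Position 5 ('e'): window [5,5] length 1
  Position 6 ('e'): repeat (last at 5), move window start to 6
  Position 6 ('e'): window [6,6] length 1
  Position 7 ('b'): window [6,7] length 2
  Position 8 ('g'): window [6,8] length 3 -- new best
Longest substring with no repeats: "ebg" with length 3

3


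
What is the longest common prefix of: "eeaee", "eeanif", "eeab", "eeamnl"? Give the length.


Words: eeaee, eeanif, eeab, eeamnl
  Position 0: all 'e' => match
  Position 1: all 'e' => match
  Position 2: all 'a' => match
  Position 3: ('e', 'n', 'b', 'm') => mismatch, stop
LCP = "eea" (length 3)

3


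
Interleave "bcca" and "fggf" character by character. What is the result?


Interleaving "bcca" and "fggf":
  Position 0: 'b' from first, 'f' from second => "bf"
  Position 1: 'c' from first, 'g' from second => "cg"
  Position 2: 'c' from first, 'g' from second => "cg"
  Position 3: 'a' from first, 'f' from second => "af"
Result: bfcgcgaf

bfcgcgaf


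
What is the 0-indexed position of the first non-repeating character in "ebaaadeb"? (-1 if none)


Input: ebaaadeb
Character frequencies:
  'a': 3
  'b': 2
  'd': 1
  'e': 2
Scanning left to right for freq == 1:
  Position 0 ('e'): freq=2, skip
  Position 1 ('b'): freq=2, skip
  Position 2 ('a'): freq=3, skip
  Position 3 ('a'): freq=3, skip
  Position 4 ('a'): freq=3, skip
  Position 5 ('d'): unique! => answer = 5

5


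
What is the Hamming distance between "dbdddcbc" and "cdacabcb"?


Comparing "dbdddcbc" and "cdacabcb" position by position:
  Position 0: 'd' vs 'c' => differ
  Position 1: 'b' vs 'd' => differ
  Position 2: 'd' vs 'a' => differ
  Position 3: 'd' vs 'c' => differ
  Position 4: 'd' vs 'a' => differ
  Position 5: 'c' vs 'b' => differ
  Position 6: 'b' vs 'c' => differ
  Position 7: 'c' vs 'b' => differ
Total differences (Hamming distance): 8

8


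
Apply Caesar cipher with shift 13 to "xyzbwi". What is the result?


Caesar cipher: shift "xyzbwi" by 13
  'x' (pos 23) + 13 = pos 10 = 'k'
  'y' (pos 24) + 13 = pos 11 = 'l'
  'z' (pos 25) + 13 = pos 12 = 'm'
  'b' (pos 1) + 13 = pos 14 = 'o'
  'w' (pos 22) + 13 = pos 9 = 'j'
  'i' (pos 8) + 13 = pos 21 = 'v'
Result: klmojv

klmojv


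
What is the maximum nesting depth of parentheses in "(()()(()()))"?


Input: "(()()(()()))"
Tracking depth:
  Position 0 '(': depth becomes 1
  Position 1 '(': depth becomes 2
  Position 2 ')': depth becomes 1
  Position 3 '(': depth becomes 2
  Position 4 ')': depth becomes 1
  Position 5 '(': depth becomes 2
  Position 6 '(': depth becomes 3
  Position 7 ')': depth becomes 2
  Position 8 '(': depth becomes 3
  Position 9 ')': depth becomes 2
  Position 10 ')': depth becomes 1
  Position 11 ')': depth becomes 0
Maximum depth reached: 3

3


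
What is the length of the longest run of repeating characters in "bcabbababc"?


Input: "bcabbababc"
Scanning for longest run:
  Position 1 ('c'): new char, reset run to 1
  Position 2 ('a'): new char, reset run to 1
  Position 3 ('b'): new char, reset run to 1
  Position 4 ('b'): continues run of 'b', length=2
  Position 5 ('a'): new char, reset run to 1
  Position 6 ('b'): new char, reset run to 1
  Position 7 ('a'): new char, reset run to 1
  Position 8 ('b'): new char, reset run to 1
  Position 9 ('c'): new char, reset run to 1
Longest run: 'b' with length 2

2


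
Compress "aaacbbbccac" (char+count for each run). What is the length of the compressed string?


Input: aaacbbbccac
Runs:
  'a' x 3 => "a3"
  'c' x 1 => "c1"
  'b' x 3 => "b3"
  'c' x 2 => "c2"
  'a' x 1 => "a1"
  'c' x 1 => "c1"
Compressed: "a3c1b3c2a1c1"
Compressed length: 12

12


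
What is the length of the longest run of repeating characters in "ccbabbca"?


Input: "ccbabbca"
Scanning for longest run:
  Position 1 ('c'): continues run of 'c', length=2
  Position 2 ('b'): new char, reset run to 1
  Position 3 ('a'): new char, reset run to 1
  Position 4 ('b'): new char, reset run to 1
  Position 5 ('b'): continues run of 'b', length=2
  Position 6 ('c'): new char, reset run to 1
  Position 7 ('a'): new char, reset run to 1
Longest run: 'c' with length 2

2


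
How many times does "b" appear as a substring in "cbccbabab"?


Searching for "b" in "cbccbabab"
Scanning each position:
  Position 0: "c" => no
  Position 1: "b" => MATCH
  Position 2: "c" => no
  Position 3: "c" => no
  Position 4: "b" => MATCH
  Position 5: "a" => no
  Position 6: "b" => MATCH
  Position 7: "a" => no
  Position 8: "b" => MATCH
Total occurrences: 4

4


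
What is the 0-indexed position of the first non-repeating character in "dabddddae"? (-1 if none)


Input: dabddddae
Character frequencies:
  'a': 2
  'b': 1
  'd': 5
  'e': 1
Scanning left to right for freq == 1:
  Position 0 ('d'): freq=5, skip
  Position 1 ('a'): freq=2, skip
  Position 2 ('b'): unique! => answer = 2

2


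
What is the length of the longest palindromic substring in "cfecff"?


Input: "cfecff"
Checking substrings for palindromes:
  [4:6] "ff" (len 2) => palindrome
Longest palindromic substring: "ff" with length 2

2


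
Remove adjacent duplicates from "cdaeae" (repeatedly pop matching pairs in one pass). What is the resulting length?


Input: cdaeae
Stack-based adjacent duplicate removal:
  Read 'c': push. Stack: c
  Read 'd': push. Stack: cd
  Read 'a': push. Stack: cda
  Read 'e': push. Stack: cdae
  Read 'a': push. Stack: cdaea
  Read 'e': push. Stack: cdaeae
Final stack: "cdaeae" (length 6)

6


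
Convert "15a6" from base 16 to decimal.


Input: "15a6" in base 16
Positional expansion:
  Digit '1' (value 1) x 16^3 = 4096
  Digit '5' (value 5) x 16^2 = 1280
  Digit 'a' (value 10) x 16^1 = 160
  Digit '6' (value 6) x 16^0 = 6
Sum = 5542

5542


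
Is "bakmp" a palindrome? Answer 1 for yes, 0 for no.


Input: bakmp
Reversed: pmkab
  Compare pos 0 ('b') with pos 4 ('p'): MISMATCH
  Compare pos 1 ('a') with pos 3 ('m'): MISMATCH
Result: not a palindrome

0


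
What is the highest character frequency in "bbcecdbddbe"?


Input: bbcecdbddbe
Character counts:
  'b': 4
  'c': 2
  'd': 3
  'e': 2
Maximum frequency: 4

4


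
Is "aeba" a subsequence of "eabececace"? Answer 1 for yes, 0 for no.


Check if "aeba" is a subsequence of "eabececace"
Greedy scan:
  Position 0 ('e'): no match needed
  Position 1 ('a'): matches sub[0] = 'a'
  Position 2 ('b'): no match needed
  Position 3 ('e'): matches sub[1] = 'e'
  Position 4 ('c'): no match needed
  Position 5 ('e'): no match needed
  Position 6 ('c'): no match needed
  Position 7 ('a'): no match needed
  Position 8 ('c'): no match needed
  Position 9 ('e'): no match needed
Only matched 2/4 characters => not a subsequence

0


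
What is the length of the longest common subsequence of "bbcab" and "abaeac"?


LCS of "bbcab" and "abaeac"
DP table:
           a    b    a    e    a    c
      0    0    0    0    0    0    0
  b   0    0    1    1    1    1    1
  b   0    0    1    1    1    1    1
  c   0    0    1    1    1    1    2
  a   0    1    1    2    2    2    2
  b   0    1    2    2    2    2    2
LCS length = dp[5][6] = 2

2


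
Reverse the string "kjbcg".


Input: kjbcg
Reading characters right to left:
  Position 4: 'g'
  Position 3: 'c'
  Position 2: 'b'
  Position 1: 'j'
  Position 0: 'k'
Reversed: gcbjk

gcbjk


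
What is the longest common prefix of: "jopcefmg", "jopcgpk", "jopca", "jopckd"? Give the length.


Words: jopcefmg, jopcgpk, jopca, jopckd
  Position 0: all 'j' => match
  Position 1: all 'o' => match
  Position 2: all 'p' => match
  Position 3: all 'c' => match
  Position 4: ('e', 'g', 'a', 'k') => mismatch, stop
LCP = "jopc" (length 4)

4


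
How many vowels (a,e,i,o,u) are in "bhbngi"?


Input: bhbngi
Checking each character:
  'b' at position 0: consonant
  'h' at position 1: consonant
  'b' at position 2: consonant
  'n' at position 3: consonant
  'g' at position 4: consonant
  'i' at position 5: vowel (running total: 1)
Total vowels: 1

1


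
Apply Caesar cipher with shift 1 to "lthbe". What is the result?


Caesar cipher: shift "lthbe" by 1
  'l' (pos 11) + 1 = pos 12 = 'm'
  't' (pos 19) + 1 = pos 20 = 'u'
  'h' (pos 7) + 1 = pos 8 = 'i'
  'b' (pos 1) + 1 = pos 2 = 'c'
  'e' (pos 4) + 1 = pos 5 = 'f'
Result: muicf

muicf


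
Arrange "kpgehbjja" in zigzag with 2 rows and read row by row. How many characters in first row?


Zigzag "kpgehbjja" into 2 rows:
Placing characters:
  'k' => row 0
  'p' => row 1
  'g' => row 0
  'e' => row 1
  'h' => row 0
  'b' => row 1
  'j' => row 0
  'j' => row 1
  'a' => row 0
Rows:
  Row 0: "kghja"
  Row 1: "pebj"
First row length: 5

5


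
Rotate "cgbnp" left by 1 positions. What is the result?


Input: "cgbnp", rotate left by 1
First 1 characters: "c"
Remaining characters: "gbnp"
Concatenate remaining + first: "gbnp" + "c" = "gbnpc"

gbnpc


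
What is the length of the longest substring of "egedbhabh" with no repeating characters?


Input: "egedbhabh"
Sliding window (track last position of each char):
  Position 0 ('e'): window [0,0] length 1 -- new best
  Position 1 ('g'): window [0,1] length 2 -- new best
  Position 2 ('e'): repeat (last at 0), move window start to 1
  Position 2 ('e'): window [1,2] length 2
  Position 3 ('d'): window [1,3] length 3 -- new best
  Position 4 ('b'): window [1,4] length 4 -- new best
  Position 5 ('h'): window [1,5] length 5 -- new best
  Position 6 ('a'): window [1,6] length 6 -- new best
  Position 7 ('b'): repeat (last at 4), move window start to 5
  Position 7 ('b'): window [5,7] length 3
  Position 8 ('h'): repeat (last at 5), move window start to 6
  Position 8 ('h'): window [6,8] length 3
Longest substring with no repeats: "gedbha" with length 6

6


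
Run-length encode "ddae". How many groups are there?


Input: ddae
Scanning for consecutive runs:
  Group 1: 'd' x 2 (positions 0-1)
  Group 2: 'a' x 1 (positions 2-2)
  Group 3: 'e' x 1 (positions 3-3)
Total groups: 3

3


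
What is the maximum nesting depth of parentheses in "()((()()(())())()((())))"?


Input: "()((()()(())())()((())))"
Tracking depth:
  Position 0 '(': depth becomes 1
  Position 1 ')': depth becomes 0
  Position 2 '(': depth becomes 1
  Position 3 '(': depth becomes 2
  Position 4 '(': depth becomes 3
  Position 5 ')': depth becomes 2
  Position 6 '(': depth becomes 3
  Position 7 ')': depth becomes 2
  Position 8 '(': depth becomes 3
  Position 9 '(': depth becomes 4
  Position 10 ')': depth becomes 3
  Position 11 ')': depth becomes 2
  Position 12 '(': depth becomes 3
  Position 13 ')': depth becomes 2
  Position 14 ')': depth becomes 1
  Position 15 '(': depth becomes 2
  Position 16 ')': depth becomes 1
  Position 17 '(': depth becomes 2
  Position 18 '(': depth becomes 3
  Position 19 '(': depth becomes 4
  Position 20 ')': depth becomes 3
  Position 21 ')': depth becomes 2
  Position 22 ')': depth becomes 1
  Position 23 ')': depth becomes 0
Maximum depth reached: 4

4


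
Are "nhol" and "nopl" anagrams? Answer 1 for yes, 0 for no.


Strings: "nhol", "nopl"
Sorted first:  hlno
Sorted second: lnop
Differ at position 0: 'h' vs 'l' => not anagrams

0


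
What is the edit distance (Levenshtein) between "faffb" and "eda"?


Computing edit distance: "faffb" -> "eda"
DP table:
           e    d    a
      0    1    2    3
  f   1    1    2    3
  a   2    2    2    2
  f   3    3    3    3
  f   4    4    4    4
  b   5    5    5    5
Edit distance = dp[5][3] = 5

5


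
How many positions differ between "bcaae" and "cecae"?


Comparing "bcaae" and "cecae" position by position:
  Position 0: 'b' vs 'c' => DIFFER
  Position 1: 'c' vs 'e' => DIFFER
  Position 2: 'a' vs 'c' => DIFFER
  Position 3: 'a' vs 'a' => same
  Position 4: 'e' vs 'e' => same
Positions that differ: 3

3


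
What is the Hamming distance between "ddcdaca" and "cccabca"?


Comparing "ddcdaca" and "cccabca" position by position:
  Position 0: 'd' vs 'c' => differ
  Position 1: 'd' vs 'c' => differ
  Position 2: 'c' vs 'c' => same
  Position 3: 'd' vs 'a' => differ
  Position 4: 'a' vs 'b' => differ
  Position 5: 'c' vs 'c' => same
  Position 6: 'a' vs 'a' => same
Total differences (Hamming distance): 4

4


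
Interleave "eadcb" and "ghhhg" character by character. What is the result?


Interleaving "eadcb" and "ghhhg":
  Position 0: 'e' from first, 'g' from second => "eg"
  Position 1: 'a' from first, 'h' from second => "ah"
  Position 2: 'd' from first, 'h' from second => "dh"
  Position 3: 'c' from first, 'h' from second => "ch"
  Position 4: 'b' from first, 'g' from second => "bg"
Result: egahdhchbg

egahdhchbg


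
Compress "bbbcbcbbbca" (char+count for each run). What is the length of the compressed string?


Input: bbbcbcbbbca
Runs:
  'b' x 3 => "b3"
  'c' x 1 => "c1"
  'b' x 1 => "b1"
  'c' x 1 => "c1"
  'b' x 3 => "b3"
  'c' x 1 => "c1"
  'a' x 1 => "a1"
Compressed: "b3c1b1c1b3c1a1"
Compressed length: 14

14


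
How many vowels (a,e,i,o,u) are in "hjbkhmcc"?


Input: hjbkhmcc
Checking each character:
  'h' at position 0: consonant
  'j' at position 1: consonant
  'b' at position 2: consonant
  'k' at position 3: consonant
  'h' at position 4: consonant
  'm' at position 5: consonant
  'c' at position 6: consonant
  'c' at position 7: consonant
Total vowels: 0

0


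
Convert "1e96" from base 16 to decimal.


Input: "1e96" in base 16
Positional expansion:
  Digit '1' (value 1) x 16^3 = 4096
  Digit 'e' (value 14) x 16^2 = 3584
  Digit '9' (value 9) x 16^1 = 144
  Digit '6' (value 6) x 16^0 = 6
Sum = 7830

7830


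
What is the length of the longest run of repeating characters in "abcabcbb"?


Input: "abcabcbb"
Scanning for longest run:
  Position 1 ('b'): new char, reset run to 1
  Position 2 ('c'): new char, reset run to 1
  Position 3 ('a'): new char, reset run to 1
  Position 4 ('b'): new char, reset run to 1
  Position 5 ('c'): new char, reset run to 1
  Position 6 ('b'): new char, reset run to 1
  Position 7 ('b'): continues run of 'b', length=2
Longest run: 'b' with length 2

2


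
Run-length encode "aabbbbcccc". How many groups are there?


Input: aabbbbcccc
Scanning for consecutive runs:
  Group 1: 'a' x 2 (positions 0-1)
  Group 2: 'b' x 4 (positions 2-5)
  Group 3: 'c' x 4 (positions 6-9)
Total groups: 3

3


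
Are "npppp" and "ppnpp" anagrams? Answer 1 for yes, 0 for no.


Strings: "npppp", "ppnpp"
Sorted first:  npppp
Sorted second: npppp
Sorted forms match => anagrams

1


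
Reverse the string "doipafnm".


Input: doipafnm
Reading characters right to left:
  Position 7: 'm'
  Position 6: 'n'
  Position 5: 'f'
  Position 4: 'a'
  Position 3: 'p'
  Position 2: 'i'
  Position 1: 'o'
  Position 0: 'd'
Reversed: mnfapiod

mnfapiod


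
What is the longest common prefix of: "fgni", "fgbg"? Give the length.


Words: fgni, fgbg
  Position 0: all 'f' => match
  Position 1: all 'g' => match
  Position 2: ('n', 'b') => mismatch, stop
LCP = "fg" (length 2)

2


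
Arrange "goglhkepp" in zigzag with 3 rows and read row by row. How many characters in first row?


Zigzag "goglhkepp" into 3 rows:
Placing characters:
  'g' => row 0
  'o' => row 1
  'g' => row 2
  'l' => row 1
  'h' => row 0
  'k' => row 1
  'e' => row 2
  'p' => row 1
  'p' => row 0
Rows:
  Row 0: "ghp"
  Row 1: "olkp"
  Row 2: "ge"
First row length: 3

3


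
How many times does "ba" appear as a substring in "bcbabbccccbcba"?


Searching for "ba" in "bcbabbccccbcba"
Scanning each position:
  Position 0: "bc" => no
  Position 1: "cb" => no
  Position 2: "ba" => MATCH
  Position 3: "ab" => no
  Position 4: "bb" => no
  Position 5: "bc" => no
  Position 6: "cc" => no
  Position 7: "cc" => no
  Position 8: "cc" => no
  Position 9: "cb" => no
  Position 10: "bc" => no
  Position 11: "cb" => no
  Position 12: "ba" => MATCH
Total occurrences: 2

2


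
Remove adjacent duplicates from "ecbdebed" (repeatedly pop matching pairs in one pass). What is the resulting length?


Input: ecbdebed
Stack-based adjacent duplicate removal:
  Read 'e': push. Stack: e
  Read 'c': push. Stack: ec
  Read 'b': push. Stack: ecb
  Read 'd': push. Stack: ecbd
  Read 'e': push. Stack: ecbde
  Read 'b': push. Stack: ecbdeb
  Read 'e': push. Stack: ecbdebe
  Read 'd': push. Stack: ecbdebed
Final stack: "ecbdebed" (length 8)

8


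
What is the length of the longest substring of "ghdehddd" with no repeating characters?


Input: "ghdehddd"
Sliding window (track last position of each char):
  Position 0 ('g'): window [0,0] length 1 -- new best
  Position 1 ('h'): window [0,1] length 2 -- new best
  Position 2 ('d'): window [0,2] length 3 -- new best
  Position 3 ('e'): window [0,3] length 4 -- new best
  Position 4 ('h'): repeat (last at 1), move window start to 2
  Position 4 ('h'): window [2,4] length 3
  Position 5 ('d'): repeat (last at 2), move window start to 3
  Position 5 ('d'): window [3,5] length 3
  Position 6 ('d'): repeat (last at 5), move window start to 6
  Position 6 ('d'): window [6,6] length 1
  Position 7 ('d'): repeat (last at 6), move window start to 7
  Position 7 ('d'): window [7,7] length 1
Longest substring with no repeats: "ghde" with length 4

4


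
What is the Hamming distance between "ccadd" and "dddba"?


Comparing "ccadd" and "dddba" position by position:
  Position 0: 'c' vs 'd' => differ
  Position 1: 'c' vs 'd' => differ
  Position 2: 'a' vs 'd' => differ
  Position 3: 'd' vs 'b' => differ
  Position 4: 'd' vs 'a' => differ
Total differences (Hamming distance): 5

5


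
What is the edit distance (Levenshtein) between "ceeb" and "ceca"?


Computing edit distance: "ceeb" -> "ceca"
DP table:
           c    e    c    a
      0    1    2    3    4
  c   1    0    1    2    3
  e   2    1    0    1    2
  e   3    2    1    1    2
  b   4    3    2    2    2
Edit distance = dp[4][4] = 2

2


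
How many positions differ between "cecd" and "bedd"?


Comparing "cecd" and "bedd" position by position:
  Position 0: 'c' vs 'b' => DIFFER
  Position 1: 'e' vs 'e' => same
  Position 2: 'c' vs 'd' => DIFFER
  Position 3: 'd' vs 'd' => same
Positions that differ: 2

2


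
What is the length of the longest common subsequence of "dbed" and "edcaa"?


LCS of "dbed" and "edcaa"
DP table:
           e    d    c    a    a
      0    0    0    0    0    0
  d   0    0    1    1    1    1
  b   0    0    1    1    1    1
  e   0    1    1    1    1    1
  d   0    1    2    2    2    2
LCS length = dp[4][5] = 2

2


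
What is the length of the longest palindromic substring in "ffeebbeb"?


Input: "ffeebbeb"
Checking substrings for palindromes:
  [3:7] "ebbe" (len 4) => palindrome
  [5:8] "beb" (len 3) => palindrome
  [0:2] "ff" (len 2) => palindrome
  [2:4] "ee" (len 2) => palindrome
  [4:6] "bb" (len 2) => palindrome
Longest palindromic substring: "ebbe" with length 4

4
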